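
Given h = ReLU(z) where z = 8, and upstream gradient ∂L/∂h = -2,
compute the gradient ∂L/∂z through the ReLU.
∂L/∂z = -2

h = ReLU(8) = 8
Since z > 0: ∂h/∂z = 1
∂L/∂z = ∂L/∂h · ∂h/∂z = -2 × 1 = -2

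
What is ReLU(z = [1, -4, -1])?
h = [1, 0, 0]

ReLU applied element-wise: max(0,1)=1, max(0,-4)=0, max(0,-1)=0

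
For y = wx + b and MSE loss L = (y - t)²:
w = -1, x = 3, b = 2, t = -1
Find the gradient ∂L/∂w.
∂L/∂w = 0

y = wx + b = (-1)(3) + 2 = -1
∂L/∂y = 2(y - t) = 2(-1 - -1) = 0
∂y/∂w = x = 3
∂L/∂w = ∂L/∂y · ∂y/∂w = 0 × 3 = 0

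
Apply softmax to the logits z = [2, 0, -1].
p = [0.8438, 0.1142, 0.042]

exp(z) = [7.389, 1, 0.3679]
Sum = 8.757
p = [0.8438, 0.1142, 0.042]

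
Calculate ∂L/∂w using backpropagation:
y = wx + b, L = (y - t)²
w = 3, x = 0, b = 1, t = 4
∂L/∂w = 0

y = wx + b = (3)(0) + 1 = 1
∂L/∂y = 2(y - t) = 2(1 - 4) = -6
∂y/∂w = x = 0
∂L/∂w = ∂L/∂y · ∂y/∂w = -6 × 0 = 0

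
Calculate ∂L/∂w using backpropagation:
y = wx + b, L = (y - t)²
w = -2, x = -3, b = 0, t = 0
∂L/∂w = -36

y = wx + b = (-2)(-3) + 0 = 6
∂L/∂y = 2(y - t) = 2(6 - 0) = 12
∂y/∂w = x = -3
∂L/∂w = ∂L/∂y · ∂y/∂w = 12 × -3 = -36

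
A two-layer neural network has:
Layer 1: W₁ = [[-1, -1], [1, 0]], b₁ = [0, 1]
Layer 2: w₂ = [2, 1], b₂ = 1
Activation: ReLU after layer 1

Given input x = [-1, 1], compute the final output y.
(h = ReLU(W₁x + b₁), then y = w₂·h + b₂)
y = 1

Layer 1 pre-activation: z₁ = [0, 0]
After ReLU: h = [0, 0]
Layer 2 output: y = 2×0 + 1×0 + 1 = 1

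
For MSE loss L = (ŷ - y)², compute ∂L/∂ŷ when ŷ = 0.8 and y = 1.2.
∂L/∂ŷ = -0.8

∂L/∂ŷ = 2(ŷ - y) = 2(0.8 - 1.2) = 2(-0.4) = -0.8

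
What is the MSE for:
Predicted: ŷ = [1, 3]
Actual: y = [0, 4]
MSE = 1

MSE = (1/2)((1-0)² + (3-4)²) = (1/2)(1 + 1) = 1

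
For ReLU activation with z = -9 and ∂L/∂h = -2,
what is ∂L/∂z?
∂L/∂z = 0

h = ReLU(-9) = 0
Since z < 0: ∂h/∂z = 0
∂L/∂z = ∂L/∂h · ∂h/∂z = -2 × 0 = 0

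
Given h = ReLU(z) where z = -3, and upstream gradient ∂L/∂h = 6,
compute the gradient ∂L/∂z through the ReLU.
∂L/∂z = 0

h = ReLU(-3) = 0
Since z < 0: ∂h/∂z = 0
∂L/∂z = ∂L/∂h · ∂h/∂z = 6 × 0 = 0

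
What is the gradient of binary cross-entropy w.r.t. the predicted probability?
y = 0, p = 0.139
∂L/∂p = 1.161

∂L/∂p = -y/p + (1-y)/(1-p) = 0 + 1/0.861 = 1.161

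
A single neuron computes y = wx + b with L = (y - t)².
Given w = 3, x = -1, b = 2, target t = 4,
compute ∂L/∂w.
∂L/∂w = 10

y = wx + b = (3)(-1) + 2 = -1
∂L/∂y = 2(y - t) = 2(-1 - 4) = -10
∂y/∂w = x = -1
∂L/∂w = ∂L/∂y · ∂y/∂w = -10 × -1 = 10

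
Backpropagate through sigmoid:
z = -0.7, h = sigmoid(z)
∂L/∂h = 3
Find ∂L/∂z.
∂L/∂z = 0.6651

σ(-0.7) = 0.3318
σ'(-0.7) = σ(-0.7)(1 - σ(-0.7)) = 0.3318 × 0.6682 = 0.2217
∂L/∂z = ∂L/∂h · σ'(z) = 3 × 0.2217 = 0.6651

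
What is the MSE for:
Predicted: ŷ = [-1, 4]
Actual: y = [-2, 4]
MSE = 0.5

MSE = (1/2)((-1--2)² + (4-4)²) = (1/2)(1 + 0) = 0.5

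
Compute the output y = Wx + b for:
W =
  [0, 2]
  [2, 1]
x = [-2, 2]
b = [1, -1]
y = [5, -3]

Wx = [0×-2 + 2×2, 2×-2 + 1×2]
   = [4, -2]
y = Wx + b = [4 + 1, -2 + -1] = [5, -3]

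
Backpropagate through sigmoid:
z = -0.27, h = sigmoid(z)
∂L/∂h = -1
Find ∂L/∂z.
∂L/∂z = -0.2455

σ(-0.27) = 0.4329
σ'(-0.27) = σ(-0.27)(1 - σ(-0.27)) = 0.4329 × 0.5671 = 0.2455
∂L/∂z = ∂L/∂h · σ'(z) = -1 × 0.2455 = -0.2455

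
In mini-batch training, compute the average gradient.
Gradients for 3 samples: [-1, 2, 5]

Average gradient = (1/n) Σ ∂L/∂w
Average gradient = 2

Average = (1/3)(-1 + 2 + 5) = 6/3 = 2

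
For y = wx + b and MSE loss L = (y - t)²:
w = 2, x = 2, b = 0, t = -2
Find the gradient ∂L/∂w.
∂L/∂w = 24

y = wx + b = (2)(2) + 0 = 4
∂L/∂y = 2(y - t) = 2(4 - -2) = 12
∂y/∂w = x = 2
∂L/∂w = ∂L/∂y · ∂y/∂w = 12 × 2 = 24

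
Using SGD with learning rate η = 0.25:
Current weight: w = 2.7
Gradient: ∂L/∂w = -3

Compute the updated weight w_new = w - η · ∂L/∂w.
w_new = 3.45

w_new = w - η·∂L/∂w = 2.7 - 0.25×(-3) = 2.7 - (-0.75) = 3.45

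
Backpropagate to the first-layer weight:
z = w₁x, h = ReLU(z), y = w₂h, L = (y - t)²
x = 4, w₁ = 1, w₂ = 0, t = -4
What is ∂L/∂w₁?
∂L/∂w₁ = 0

Forward pass:
z = w₁x = 1×4 = 4
h = ReLU(4) = 4
y = w₂h = 0×4 = 0

Backward pass:
∂L/∂y = 2(y - t) = 2(0 - -4) = 8
∂y/∂h = w₂ = 0
∂h/∂z = 1 (ReLU derivative)
∂z/∂w₁ = x = 4

∂L/∂w₁ = 8 × 0 × 1 × 4 = 0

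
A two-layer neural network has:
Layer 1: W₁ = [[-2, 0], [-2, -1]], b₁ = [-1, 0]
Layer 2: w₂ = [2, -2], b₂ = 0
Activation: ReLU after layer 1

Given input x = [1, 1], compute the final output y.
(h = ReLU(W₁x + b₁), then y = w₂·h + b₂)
y = 0

Layer 1 pre-activation: z₁ = [-3, -3]
After ReLU: h = [0, 0]
Layer 2 output: y = 2×0 + -2×0 + 0 = 0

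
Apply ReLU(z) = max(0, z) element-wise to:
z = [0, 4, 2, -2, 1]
h = [0, 4, 2, 0, 1]

ReLU applied element-wise: max(0,0)=0, max(0,4)=4, max(0,2)=2, max(0,-2)=0, max(0,1)=1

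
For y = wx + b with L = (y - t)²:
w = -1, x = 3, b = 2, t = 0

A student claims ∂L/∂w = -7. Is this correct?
Incorrect

y = (-1)(3) + 2 = -1
∂L/∂y = 2(y - t) = 2(-1 - 0) = -2
∂y/∂w = x = 3
∂L/∂w = -2 × 3 = -6

Claimed value: -7
Incorrect: The correct gradient is -6.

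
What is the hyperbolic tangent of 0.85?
0.6911

tanh(0.85) = (e^(0.85) - e^(-0.85))/(e^(0.85) + e^(-0.85)) = 0.6911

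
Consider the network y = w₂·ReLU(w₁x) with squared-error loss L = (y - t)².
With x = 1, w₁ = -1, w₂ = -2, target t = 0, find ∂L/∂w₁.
∂L/∂w₁ = 0

Forward pass:
z = w₁x = -1×1 = -1
h = ReLU(-1) = 0
y = w₂h = -2×0 = 0

Backward pass:
∂L/∂y = 2(y - t) = 2(0 - 0) = 0
∂y/∂h = w₂ = -2
∂h/∂z = 0 (ReLU derivative)
∂z/∂w₁ = x = 1

∂L/∂w₁ = 0 × -2 × 0 × 1 = 0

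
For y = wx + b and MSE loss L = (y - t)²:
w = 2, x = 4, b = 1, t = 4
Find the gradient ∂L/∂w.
∂L/∂w = 40

y = wx + b = (2)(4) + 1 = 9
∂L/∂y = 2(y - t) = 2(9 - 4) = 10
∂y/∂w = x = 4
∂L/∂w = ∂L/∂y · ∂y/∂w = 10 × 4 = 40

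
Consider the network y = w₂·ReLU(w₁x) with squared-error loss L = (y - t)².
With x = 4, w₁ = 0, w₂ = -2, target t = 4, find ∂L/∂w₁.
∂L/∂w₁ = 0

Forward pass:
z = w₁x = 0×4 = 0
h = ReLU(0) = 0
y = w₂h = -2×0 = 0

Backward pass:
∂L/∂y = 2(y - t) = 2(0 - 4) = -8
∂y/∂h = w₂ = -2
∂h/∂z = 0 (ReLU derivative)
∂z/∂w₁ = x = 4

∂L/∂w₁ = -8 × -2 × 0 × 4 = 0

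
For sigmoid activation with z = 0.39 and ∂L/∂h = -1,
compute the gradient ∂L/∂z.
∂L/∂z = -0.2407

σ(0.39) = 0.5963
σ'(0.39) = σ(0.39)(1 - σ(0.39)) = 0.5963 × 0.4037 = 0.2407
∂L/∂z = ∂L/∂h · σ'(z) = -1 × 0.2407 = -0.2407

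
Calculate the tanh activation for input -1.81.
-0.9478

tanh(-1.81) = (e^(-1.81) - e^(1.81))/(e^(-1.81) + e^(1.81)) = -0.9478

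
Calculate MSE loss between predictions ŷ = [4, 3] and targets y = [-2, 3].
MSE = 18

MSE = (1/2)((4--2)² + (3-3)²) = (1/2)(36 + 0) = 18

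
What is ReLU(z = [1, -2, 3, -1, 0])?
h = [1, 0, 3, 0, 0]

ReLU applied element-wise: max(0,1)=1, max(0,-2)=0, max(0,3)=3, max(0,-1)=0, max(0,0)=0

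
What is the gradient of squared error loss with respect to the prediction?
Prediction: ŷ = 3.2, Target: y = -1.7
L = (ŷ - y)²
∂L/∂ŷ = 9.8

∂L/∂ŷ = 2(ŷ - y) = 2(3.2 - -1.7) = 2(4.9) = 9.8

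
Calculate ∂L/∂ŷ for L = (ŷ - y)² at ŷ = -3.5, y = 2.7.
∂L/∂ŷ = -12.4

∂L/∂ŷ = 2(ŷ - y) = 2(-3.5 - 2.7) = 2(-6.2) = -12.4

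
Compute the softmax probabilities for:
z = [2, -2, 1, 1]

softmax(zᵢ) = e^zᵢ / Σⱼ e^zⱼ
p = [0.5701, 0.0104, 0.2097, 0.2097]

exp(z) = [7.389, 0.1353, 2.718, 2.718]
Sum = 12.96
p = [0.5701, 0.0104, 0.2097, 0.2097]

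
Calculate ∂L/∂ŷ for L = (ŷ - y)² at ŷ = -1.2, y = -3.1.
∂L/∂ŷ = 3.8

∂L/∂ŷ = 2(ŷ - y) = 2(-1.2 - -3.1) = 2(1.9) = 3.8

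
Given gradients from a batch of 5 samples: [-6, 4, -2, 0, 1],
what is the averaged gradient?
Average gradient = -0.6

Average = (1/5)(-6 + 4 + -2 + 0 + 1) = -3/5 = -0.6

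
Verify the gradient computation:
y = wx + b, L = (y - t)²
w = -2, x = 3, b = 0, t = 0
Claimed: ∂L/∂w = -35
Incorrect

y = (-2)(3) + 0 = -6
∂L/∂y = 2(y - t) = 2(-6 - 0) = -12
∂y/∂w = x = 3
∂L/∂w = -12 × 3 = -36

Claimed value: -35
Incorrect: The correct gradient is -36.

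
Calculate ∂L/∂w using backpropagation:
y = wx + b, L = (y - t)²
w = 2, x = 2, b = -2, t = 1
∂L/∂w = 4

y = wx + b = (2)(2) + -2 = 2
∂L/∂y = 2(y - t) = 2(2 - 1) = 2
∂y/∂w = x = 2
∂L/∂w = ∂L/∂y · ∂y/∂w = 2 × 2 = 4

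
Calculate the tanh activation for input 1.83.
0.9498

tanh(1.83) = (e^(1.83) - e^(-1.83))/(e^(1.83) + e^(-1.83)) = 0.9498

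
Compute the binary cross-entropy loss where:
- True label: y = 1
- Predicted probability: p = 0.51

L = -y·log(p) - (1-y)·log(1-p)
L = 0.6733

L = -1·log(0.51) - 0·log(0.49) = -log(0.51) = 0.6733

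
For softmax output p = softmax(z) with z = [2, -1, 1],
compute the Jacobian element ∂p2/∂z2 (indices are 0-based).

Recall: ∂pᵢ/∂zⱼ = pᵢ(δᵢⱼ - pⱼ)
∂p2/∂z2 = 0.1922

p = softmax(z) = [0.7054, 0.03512, 0.2595]
p2 = 0.2595

∂p2/∂z2 = p2(1 - p2) = 0.2595 × (1 - 0.2595) = 0.1922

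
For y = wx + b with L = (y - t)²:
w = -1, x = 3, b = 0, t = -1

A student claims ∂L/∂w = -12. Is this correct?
Correct

y = (-1)(3) + 0 = -3
∂L/∂y = 2(y - t) = 2(-3 - -1) = -4
∂y/∂w = x = 3
∂L/∂w = -4 × 3 = -12

Claimed value: -12
Correct: The correct gradient is -12.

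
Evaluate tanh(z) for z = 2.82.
0.9929

tanh(2.82) = (e^(2.82) - e^(-2.82))/(e^(2.82) + e^(-2.82)) = 0.9929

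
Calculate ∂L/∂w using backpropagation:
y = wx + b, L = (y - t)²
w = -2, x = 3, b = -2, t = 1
∂L/∂w = -54

y = wx + b = (-2)(3) + -2 = -8
∂L/∂y = 2(y - t) = 2(-8 - 1) = -18
∂y/∂w = x = 3
∂L/∂w = ∂L/∂y · ∂y/∂w = -18 × 3 = -54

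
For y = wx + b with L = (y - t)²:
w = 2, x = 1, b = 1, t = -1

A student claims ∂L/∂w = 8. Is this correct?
Correct

y = (2)(1) + 1 = 3
∂L/∂y = 2(y - t) = 2(3 - -1) = 8
∂y/∂w = x = 1
∂L/∂w = 8 × 1 = 8

Claimed value: 8
Correct: The correct gradient is 8.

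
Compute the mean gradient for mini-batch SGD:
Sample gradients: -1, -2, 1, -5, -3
Average gradient = -2

Average = (1/5)(-1 + -2 + 1 + -5 + -3) = -10/5 = -2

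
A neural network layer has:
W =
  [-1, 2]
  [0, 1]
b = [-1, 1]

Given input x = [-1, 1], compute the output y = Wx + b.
y = [2, 2]

Wx = [-1×-1 + 2×1, 0×-1 + 1×1]
   = [3, 1]
y = Wx + b = [3 + -1, 1 + 1] = [2, 2]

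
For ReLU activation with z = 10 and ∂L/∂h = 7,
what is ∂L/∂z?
∂L/∂z = 7

h = ReLU(10) = 10
Since z > 0: ∂h/∂z = 1
∂L/∂z = ∂L/∂h · ∂h/∂z = 7 × 1 = 7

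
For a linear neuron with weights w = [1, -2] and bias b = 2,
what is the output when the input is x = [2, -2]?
y = 8

y = (1)(2) + (-2)(-2) + 2 = 8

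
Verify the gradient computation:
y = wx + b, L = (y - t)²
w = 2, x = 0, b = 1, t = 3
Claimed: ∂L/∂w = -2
Incorrect

y = (2)(0) + 1 = 1
∂L/∂y = 2(y - t) = 2(1 - 3) = -4
∂y/∂w = x = 0
∂L/∂w = -4 × 0 = 0

Claimed value: -2
Incorrect: The correct gradient is 0.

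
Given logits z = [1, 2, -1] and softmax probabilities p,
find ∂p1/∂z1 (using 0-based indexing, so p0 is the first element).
∂p1/∂z1 = 0.2078

p = softmax(z) = [0.2595, 0.7054, 0.03512]
p1 = 0.7054

∂p1/∂z1 = p1(1 - p1) = 0.7054 × (1 - 0.7054) = 0.2078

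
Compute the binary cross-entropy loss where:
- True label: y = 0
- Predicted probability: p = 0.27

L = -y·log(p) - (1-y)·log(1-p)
L = 0.3147

L = -0·log(0.27) - 1·log(0.73) = -log(0.73) = 0.3147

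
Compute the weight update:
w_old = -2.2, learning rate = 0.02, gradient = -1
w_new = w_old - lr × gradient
w_new = -2.18

w_new = w - η·∂L/∂w = -2.2 - 0.02×(-1) = -2.2 - (-0.02) = -2.18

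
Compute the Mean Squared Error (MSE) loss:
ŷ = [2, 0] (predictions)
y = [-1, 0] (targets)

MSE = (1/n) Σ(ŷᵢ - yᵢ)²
MSE = 4.5

MSE = (1/2)((2--1)² + (0-0)²) = (1/2)(9 + 0) = 4.5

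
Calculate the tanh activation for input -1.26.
-0.8511

tanh(-1.26) = (e^(-1.26) - e^(1.26))/(e^(-1.26) + e^(1.26)) = -0.8511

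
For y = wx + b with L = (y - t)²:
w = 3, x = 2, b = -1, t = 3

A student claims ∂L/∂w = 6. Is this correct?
Incorrect

y = (3)(2) + -1 = 5
∂L/∂y = 2(y - t) = 2(5 - 3) = 4
∂y/∂w = x = 2
∂L/∂w = 4 × 2 = 8

Claimed value: 6
Incorrect: The correct gradient is 8.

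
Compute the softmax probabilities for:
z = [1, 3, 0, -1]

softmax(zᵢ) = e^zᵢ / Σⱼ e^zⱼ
p = [0.1125, 0.831, 0.0414, 0.0152]

exp(z) = [2.718, 20.09, 1, 0.3679]
Sum = 24.17
p = [0.1125, 0.831, 0.0414, 0.0152]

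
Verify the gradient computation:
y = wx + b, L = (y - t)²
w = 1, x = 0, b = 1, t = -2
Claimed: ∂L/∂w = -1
Incorrect

y = (1)(0) + 1 = 1
∂L/∂y = 2(y - t) = 2(1 - -2) = 6
∂y/∂w = x = 0
∂L/∂w = 6 × 0 = 0

Claimed value: -1
Incorrect: The correct gradient is 0.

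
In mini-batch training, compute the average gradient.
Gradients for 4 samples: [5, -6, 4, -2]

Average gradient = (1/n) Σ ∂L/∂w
Average gradient = 0.25

Average = (1/4)(5 + -6 + 4 + -2) = 1/4 = 0.25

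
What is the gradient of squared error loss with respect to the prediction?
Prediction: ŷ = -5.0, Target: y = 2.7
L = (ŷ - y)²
∂L/∂ŷ = -15.4

∂L/∂ŷ = 2(ŷ - y) = 2(-5.0 - 2.7) = 2(-7.7) = -15.4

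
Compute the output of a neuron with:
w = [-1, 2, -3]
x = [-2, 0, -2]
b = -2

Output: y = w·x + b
y = 6

y = (-1)(-2) + (2)(0) + (-3)(-2) + -2 = 6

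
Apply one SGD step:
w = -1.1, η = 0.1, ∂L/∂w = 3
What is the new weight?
w_new = -1.4

w_new = w - η·∂L/∂w = -1.1 - 0.1×(3) = -1.1 - (0.3) = -1.4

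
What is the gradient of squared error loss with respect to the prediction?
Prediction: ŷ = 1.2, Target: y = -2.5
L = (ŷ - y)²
∂L/∂ŷ = 7.4

∂L/∂ŷ = 2(ŷ - y) = 2(1.2 - -2.5) = 2(3.7) = 7.4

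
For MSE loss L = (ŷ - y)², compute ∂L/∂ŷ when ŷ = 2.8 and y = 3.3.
∂L/∂ŷ = -1.0

∂L/∂ŷ = 2(ŷ - y) = 2(2.8 - 3.3) = 2(-0.5) = -1.0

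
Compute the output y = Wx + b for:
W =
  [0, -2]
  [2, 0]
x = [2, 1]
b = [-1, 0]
y = [-3, 4]

Wx = [0×2 + -2×1, 2×2 + 0×1]
   = [-2, 4]
y = Wx + b = [-2 + -1, 4 + 0] = [-3, 4]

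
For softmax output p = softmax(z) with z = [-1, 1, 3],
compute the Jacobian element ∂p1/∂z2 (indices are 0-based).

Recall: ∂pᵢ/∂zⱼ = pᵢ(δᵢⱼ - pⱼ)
∂p1/∂z2 = -0.1017

p = softmax(z) = [0.01588, 0.1173, 0.8668]
p1 = 0.1173, p2 = 0.8668

∂p1/∂z2 = -p1 × p2 = -0.1173 × 0.8668 = -0.1017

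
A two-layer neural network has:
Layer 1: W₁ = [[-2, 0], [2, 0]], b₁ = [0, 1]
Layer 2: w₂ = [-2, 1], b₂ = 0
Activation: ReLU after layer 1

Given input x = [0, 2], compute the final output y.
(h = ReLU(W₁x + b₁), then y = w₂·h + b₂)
y = 1

Layer 1 pre-activation: z₁ = [0, 1]
After ReLU: h = [0, 1]
Layer 2 output: y = -2×0 + 1×1 + 0 = 1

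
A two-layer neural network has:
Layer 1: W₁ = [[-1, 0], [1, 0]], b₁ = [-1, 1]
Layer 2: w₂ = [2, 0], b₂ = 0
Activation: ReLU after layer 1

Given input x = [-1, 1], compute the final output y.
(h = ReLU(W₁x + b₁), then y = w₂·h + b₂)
y = 0

Layer 1 pre-activation: z₁ = [0, 0]
After ReLU: h = [0, 0]
Layer 2 output: y = 2×0 + 0×0 + 0 = 0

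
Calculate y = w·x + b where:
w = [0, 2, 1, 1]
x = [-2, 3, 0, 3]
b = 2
y = 11

y = (0)(-2) + (2)(3) + (1)(0) + (1)(3) + 2 = 11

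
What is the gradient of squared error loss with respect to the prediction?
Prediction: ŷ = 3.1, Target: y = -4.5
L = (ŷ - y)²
∂L/∂ŷ = 15.2

∂L/∂ŷ = 2(ŷ - y) = 2(3.1 - -4.5) = 2(7.6) = 15.2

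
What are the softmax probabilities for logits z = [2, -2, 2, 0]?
p = [0.4643, 0.0085, 0.4643, 0.0628]

exp(z) = [7.389, 0.1353, 7.389, 1]
Sum = 15.91
p = [0.4643, 0.0085, 0.4643, 0.0628]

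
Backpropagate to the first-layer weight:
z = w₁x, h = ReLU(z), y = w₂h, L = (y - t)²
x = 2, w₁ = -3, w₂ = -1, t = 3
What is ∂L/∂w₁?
∂L/∂w₁ = 0

Forward pass:
z = w₁x = -3×2 = -6
h = ReLU(-6) = 0
y = w₂h = -1×0 = 0

Backward pass:
∂L/∂y = 2(y - t) = 2(0 - 3) = -6
∂y/∂h = w₂ = -1
∂h/∂z = 0 (ReLU derivative)
∂z/∂w₁ = x = 2

∂L/∂w₁ = -6 × -1 × 0 × 2 = 0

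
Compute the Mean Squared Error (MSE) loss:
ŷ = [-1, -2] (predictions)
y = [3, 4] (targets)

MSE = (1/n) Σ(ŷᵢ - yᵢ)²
MSE = 26

MSE = (1/2)((-1-3)² + (-2-4)²) = (1/2)(16 + 36) = 26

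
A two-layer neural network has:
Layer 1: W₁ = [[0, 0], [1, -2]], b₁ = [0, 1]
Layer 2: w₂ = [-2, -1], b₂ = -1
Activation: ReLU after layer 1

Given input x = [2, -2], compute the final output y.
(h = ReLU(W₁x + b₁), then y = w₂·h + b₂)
y = -8

Layer 1 pre-activation: z₁ = [0, 7]
After ReLU: h = [0, 7]
Layer 2 output: y = -2×0 + -1×7 + -1 = -8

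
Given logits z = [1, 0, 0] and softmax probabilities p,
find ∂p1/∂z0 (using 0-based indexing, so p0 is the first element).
∂p1/∂z0 = -0.1221

p = softmax(z) = [0.5761, 0.2119, 0.2119]
p1 = 0.2119, p0 = 0.5761

∂p1/∂z0 = -p1 × p0 = -0.2119 × 0.5761 = -0.1221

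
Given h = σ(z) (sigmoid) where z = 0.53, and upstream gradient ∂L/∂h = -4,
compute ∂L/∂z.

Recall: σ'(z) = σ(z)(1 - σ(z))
∂L/∂z = -0.9329

σ(0.53) = 0.6295
σ'(0.53) = σ(0.53)(1 - σ(0.53)) = 0.6295 × 0.3705 = 0.2332
∂L/∂z = ∂L/∂h · σ'(z) = -4 × 0.2332 = -0.9329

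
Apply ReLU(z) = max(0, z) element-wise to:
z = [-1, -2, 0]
h = [0, 0, 0]

ReLU applied element-wise: max(0,-1)=0, max(0,-2)=0, max(0,0)=0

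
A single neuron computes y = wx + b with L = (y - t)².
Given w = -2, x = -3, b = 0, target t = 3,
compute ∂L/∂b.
∂L/∂b = 6

y = wx + b = (-2)(-3) + 0 = 6
∂L/∂y = 2(y - t) = 2(6 - 3) = 6
∂y/∂b = 1
∂L/∂b = ∂L/∂y · ∂y/∂b = 6 × 1 = 6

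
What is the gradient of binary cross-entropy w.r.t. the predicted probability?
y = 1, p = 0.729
∂L/∂p = -1.372

∂L/∂p = -y/p + (1-y)/(1-p) = -1/0.729 + 0 = -1.372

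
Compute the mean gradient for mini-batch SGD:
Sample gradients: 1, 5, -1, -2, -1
Average gradient = 0.4

Average = (1/5)(1 + 5 + -1 + -2 + -1) = 2/5 = 0.4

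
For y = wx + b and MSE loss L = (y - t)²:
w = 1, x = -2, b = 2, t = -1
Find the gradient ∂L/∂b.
∂L/∂b = 2

y = wx + b = (1)(-2) + 2 = 0
∂L/∂y = 2(y - t) = 2(0 - -1) = 2
∂y/∂b = 1
∂L/∂b = ∂L/∂y · ∂y/∂b = 2 × 1 = 2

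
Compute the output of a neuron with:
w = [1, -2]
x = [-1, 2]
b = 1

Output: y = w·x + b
y = -4

y = (1)(-1) + (-2)(2) + 1 = -4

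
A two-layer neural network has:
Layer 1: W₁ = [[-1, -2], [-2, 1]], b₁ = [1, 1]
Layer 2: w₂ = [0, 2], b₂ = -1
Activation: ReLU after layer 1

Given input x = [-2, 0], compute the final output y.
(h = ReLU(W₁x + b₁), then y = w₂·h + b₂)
y = 9

Layer 1 pre-activation: z₁ = [3, 5]
After ReLU: h = [3, 5]
Layer 2 output: y = 0×3 + 2×5 + -1 = 9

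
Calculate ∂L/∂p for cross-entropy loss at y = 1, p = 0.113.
∂L/∂p = -8.85

∂L/∂p = -y/p + (1-y)/(1-p) = -1/0.113 + 0 = -8.85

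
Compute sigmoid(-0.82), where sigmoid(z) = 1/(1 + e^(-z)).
0.3058

sigmoid(-0.82) = 1/(1 + e^(0.82)) = 1/(1 + 2.27) = 0.3058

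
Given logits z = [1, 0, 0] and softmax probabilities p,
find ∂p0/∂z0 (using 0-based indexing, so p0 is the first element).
∂p0/∂z0 = 0.2442

p = softmax(z) = [0.5761, 0.2119, 0.2119]
p0 = 0.5761

∂p0/∂z0 = p0(1 - p0) = 0.5761 × (1 - 0.5761) = 0.2442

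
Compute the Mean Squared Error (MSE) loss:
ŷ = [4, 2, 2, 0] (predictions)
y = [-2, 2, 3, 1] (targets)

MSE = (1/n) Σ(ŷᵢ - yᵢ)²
MSE = 9.5

MSE = (1/4)((4--2)² + (2-2)² + (2-3)² + (0-1)²) = (1/4)(36 + 0 + 1 + 1) = 9.5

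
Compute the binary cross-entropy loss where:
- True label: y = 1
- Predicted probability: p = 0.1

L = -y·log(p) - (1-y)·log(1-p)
L = 2.303

L = -1·log(0.1) - 0·log(0.9) = -log(0.1) = 2.303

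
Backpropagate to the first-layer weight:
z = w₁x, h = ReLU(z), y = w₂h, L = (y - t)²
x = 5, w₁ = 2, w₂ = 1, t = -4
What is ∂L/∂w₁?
∂L/∂w₁ = 140

Forward pass:
z = w₁x = 2×5 = 10
h = ReLU(10) = 10
y = w₂h = 1×10 = 10

Backward pass:
∂L/∂y = 2(y - t) = 2(10 - -4) = 28
∂y/∂h = w₂ = 1
∂h/∂z = 1 (ReLU derivative)
∂z/∂w₁ = x = 5

∂L/∂w₁ = 28 × 1 × 1 × 5 = 140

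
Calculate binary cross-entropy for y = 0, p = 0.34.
L = 0.4155

L = -0·log(0.34) - 1·log(0.66) = -log(0.66) = 0.4155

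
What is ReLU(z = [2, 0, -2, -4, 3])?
h = [2, 0, 0, 0, 3]

ReLU applied element-wise: max(0,2)=2, max(0,0)=0, max(0,-2)=0, max(0,-4)=0, max(0,3)=3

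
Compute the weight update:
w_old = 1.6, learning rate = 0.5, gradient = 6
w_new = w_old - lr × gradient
w_new = -1.4

w_new = w - η·∂L/∂w = 1.6 - 0.5×(6) = 1.6 - (3) = -1.4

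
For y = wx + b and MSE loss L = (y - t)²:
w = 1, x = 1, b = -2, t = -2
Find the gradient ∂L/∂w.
∂L/∂w = 2

y = wx + b = (1)(1) + -2 = -1
∂L/∂y = 2(y - t) = 2(-1 - -2) = 2
∂y/∂w = x = 1
∂L/∂w = ∂L/∂y · ∂y/∂w = 2 × 1 = 2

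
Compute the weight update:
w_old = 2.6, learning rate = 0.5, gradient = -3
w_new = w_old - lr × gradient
w_new = 4.1

w_new = w - η·∂L/∂w = 2.6 - 0.5×(-3) = 2.6 - (-1.5) = 4.1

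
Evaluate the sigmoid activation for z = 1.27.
0.7807

sigmoid(1.27) = 1/(1 + e^(-1.27)) = 1/(1 + 0.2808) = 0.7807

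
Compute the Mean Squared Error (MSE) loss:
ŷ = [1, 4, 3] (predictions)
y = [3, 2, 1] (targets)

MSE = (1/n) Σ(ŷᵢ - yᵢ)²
MSE = 4

MSE = (1/3)((1-3)² + (4-2)² + (3-1)²) = (1/3)(4 + 4 + 4) = 4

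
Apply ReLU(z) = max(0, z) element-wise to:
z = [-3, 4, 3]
h = [0, 4, 3]

ReLU applied element-wise: max(0,-3)=0, max(0,4)=4, max(0,3)=3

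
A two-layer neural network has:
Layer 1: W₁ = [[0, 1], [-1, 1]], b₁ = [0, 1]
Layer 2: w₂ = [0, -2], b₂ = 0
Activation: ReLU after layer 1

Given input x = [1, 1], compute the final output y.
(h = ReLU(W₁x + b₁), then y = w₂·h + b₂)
y = -2

Layer 1 pre-activation: z₁ = [1, 1]
After ReLU: h = [1, 1]
Layer 2 output: y = 0×1 + -2×1 + 0 = -2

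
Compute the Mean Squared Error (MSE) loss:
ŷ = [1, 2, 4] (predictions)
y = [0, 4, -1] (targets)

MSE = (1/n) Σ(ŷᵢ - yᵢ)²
MSE = 10

MSE = (1/3)((1-0)² + (2-4)² + (4--1)²) = (1/3)(1 + 4 + 25) = 10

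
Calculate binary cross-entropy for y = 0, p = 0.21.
L = 0.2357

L = -0·log(0.21) - 1·log(0.79) = -log(0.79) = 0.2357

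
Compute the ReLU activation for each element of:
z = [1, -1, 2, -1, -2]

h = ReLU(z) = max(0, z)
h = [1, 0, 2, 0, 0]

ReLU applied element-wise: max(0,1)=1, max(0,-1)=0, max(0,2)=2, max(0,-1)=0, max(0,-2)=0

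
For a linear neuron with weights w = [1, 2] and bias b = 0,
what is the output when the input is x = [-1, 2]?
y = 3

y = (1)(-1) + (2)(2) + 0 = 3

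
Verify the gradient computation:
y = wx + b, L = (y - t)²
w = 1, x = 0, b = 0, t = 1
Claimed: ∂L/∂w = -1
Incorrect

y = (1)(0) + 0 = 0
∂L/∂y = 2(y - t) = 2(0 - 1) = -2
∂y/∂w = x = 0
∂L/∂w = -2 × 0 = 0

Claimed value: -1
Incorrect: The correct gradient is 0.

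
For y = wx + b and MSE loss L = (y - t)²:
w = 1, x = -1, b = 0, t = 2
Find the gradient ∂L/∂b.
∂L/∂b = -6

y = wx + b = (1)(-1) + 0 = -1
∂L/∂y = 2(y - t) = 2(-1 - 2) = -6
∂y/∂b = 1
∂L/∂b = ∂L/∂y · ∂y/∂b = -6 × 1 = -6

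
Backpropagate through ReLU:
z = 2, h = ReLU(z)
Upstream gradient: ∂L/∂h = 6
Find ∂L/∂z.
∂L/∂z = 6

h = ReLU(2) = 2
Since z > 0: ∂h/∂z = 1
∂L/∂z = ∂L/∂h · ∂h/∂z = 6 × 1 = 6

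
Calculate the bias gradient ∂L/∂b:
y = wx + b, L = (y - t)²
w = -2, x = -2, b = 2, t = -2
∂L/∂b = 16

y = wx + b = (-2)(-2) + 2 = 6
∂L/∂y = 2(y - t) = 2(6 - -2) = 16
∂y/∂b = 1
∂L/∂b = ∂L/∂y · ∂y/∂b = 16 × 1 = 16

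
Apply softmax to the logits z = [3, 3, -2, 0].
p = [0.4863, 0.4863, 0.0033, 0.0242]

exp(z) = [20.09, 20.09, 0.1353, 1]
Sum = 41.31
p = [0.4863, 0.4863, 0.0033, 0.0242]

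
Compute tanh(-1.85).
-0.9517

tanh(-1.85) = (e^(-1.85) - e^(1.85))/(e^(-1.85) + e^(1.85)) = -0.9517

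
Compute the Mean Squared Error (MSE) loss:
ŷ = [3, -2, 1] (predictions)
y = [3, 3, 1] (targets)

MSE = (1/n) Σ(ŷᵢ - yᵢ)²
MSE = 8.333

MSE = (1/3)((3-3)² + (-2-3)² + (1-1)²) = (1/3)(0 + 25 + 0) = 8.333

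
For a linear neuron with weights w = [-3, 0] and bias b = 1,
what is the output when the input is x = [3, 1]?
y = -8

y = (-3)(3) + (0)(1) + 1 = -8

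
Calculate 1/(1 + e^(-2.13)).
0.8938

sigmoid(2.13) = 1/(1 + e^(-2.13)) = 1/(1 + 0.1188) = 0.8938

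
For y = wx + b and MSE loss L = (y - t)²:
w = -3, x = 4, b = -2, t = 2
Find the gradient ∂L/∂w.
∂L/∂w = -128

y = wx + b = (-3)(4) + -2 = -14
∂L/∂y = 2(y - t) = 2(-14 - 2) = -32
∂y/∂w = x = 4
∂L/∂w = ∂L/∂y · ∂y/∂w = -32 × 4 = -128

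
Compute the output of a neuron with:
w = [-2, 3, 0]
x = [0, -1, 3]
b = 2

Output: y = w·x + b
y = -1

y = (-2)(0) + (3)(-1) + (0)(3) + 2 = -1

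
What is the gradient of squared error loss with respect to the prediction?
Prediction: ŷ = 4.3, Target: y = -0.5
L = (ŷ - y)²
∂L/∂ŷ = 9.6

∂L/∂ŷ = 2(ŷ - y) = 2(4.3 - -0.5) = 2(4.8) = 9.6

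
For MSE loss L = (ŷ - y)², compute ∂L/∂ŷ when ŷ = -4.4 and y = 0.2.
∂L/∂ŷ = -9.2

∂L/∂ŷ = 2(ŷ - y) = 2(-4.4 - 0.2) = 2(-4.6) = -9.2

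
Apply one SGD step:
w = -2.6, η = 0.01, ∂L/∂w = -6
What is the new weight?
w_new = -2.54

w_new = w - η·∂L/∂w = -2.6 - 0.01×(-6) = -2.6 - (-0.06) = -2.54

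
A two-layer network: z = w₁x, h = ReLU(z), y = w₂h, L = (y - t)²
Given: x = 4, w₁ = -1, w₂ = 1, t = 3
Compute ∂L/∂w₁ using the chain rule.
∂L/∂w₁ = 0

Forward pass:
z = w₁x = -1×4 = -4
h = ReLU(-4) = 0
y = w₂h = 1×0 = 0

Backward pass:
∂L/∂y = 2(y - t) = 2(0 - 3) = -6
∂y/∂h = w₂ = 1
∂h/∂z = 0 (ReLU derivative)
∂z/∂w₁ = x = 4

∂L/∂w₁ = -6 × 1 × 0 × 4 = 0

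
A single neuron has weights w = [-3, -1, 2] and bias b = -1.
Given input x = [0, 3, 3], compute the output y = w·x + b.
y = 2

y = (-3)(0) + (-1)(3) + (2)(3) + -1 = 2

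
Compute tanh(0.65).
0.5717

tanh(0.65) = (e^(0.65) - e^(-0.65))/(e^(0.65) + e^(-0.65)) = 0.5717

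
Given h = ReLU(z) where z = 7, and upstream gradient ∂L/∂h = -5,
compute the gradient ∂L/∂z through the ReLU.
∂L/∂z = -5

h = ReLU(7) = 7
Since z > 0: ∂h/∂z = 1
∂L/∂z = ∂L/∂h · ∂h/∂z = -5 × 1 = -5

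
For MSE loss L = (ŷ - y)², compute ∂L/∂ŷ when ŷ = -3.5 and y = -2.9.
∂L/∂ŷ = -1.2

∂L/∂ŷ = 2(ŷ - y) = 2(-3.5 - -2.9) = 2(-0.6) = -1.2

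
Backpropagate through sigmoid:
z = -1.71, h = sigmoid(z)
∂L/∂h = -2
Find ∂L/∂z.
∂L/∂z = -0.2594

σ(-1.71) = 0.1532
σ'(-1.71) = σ(-1.71)(1 - σ(-1.71)) = 0.1532 × 0.8468 = 0.1297
∂L/∂z = ∂L/∂h · σ'(z) = -2 × 0.1297 = -0.2594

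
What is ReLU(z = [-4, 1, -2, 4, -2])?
h = [0, 1, 0, 4, 0]

ReLU applied element-wise: max(0,-4)=0, max(0,1)=1, max(0,-2)=0, max(0,4)=4, max(0,-2)=0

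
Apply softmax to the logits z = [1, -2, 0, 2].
p = [0.2418, 0.012, 0.0889, 0.6572]

exp(z) = [2.718, 0.1353, 1, 7.389]
Sum = 11.24
p = [0.2418, 0.012, 0.0889, 0.6572]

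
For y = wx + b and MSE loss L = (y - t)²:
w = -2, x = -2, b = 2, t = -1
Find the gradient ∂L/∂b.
∂L/∂b = 14

y = wx + b = (-2)(-2) + 2 = 6
∂L/∂y = 2(y - t) = 2(6 - -1) = 14
∂y/∂b = 1
∂L/∂b = ∂L/∂y · ∂y/∂b = 14 × 1 = 14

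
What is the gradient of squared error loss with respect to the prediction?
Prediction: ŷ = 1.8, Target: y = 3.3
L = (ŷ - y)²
∂L/∂ŷ = -3.0

∂L/∂ŷ = 2(ŷ - y) = 2(1.8 - 3.3) = 2(-1.5) = -3.0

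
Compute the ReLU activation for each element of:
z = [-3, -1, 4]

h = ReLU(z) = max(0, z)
h = [0, 0, 4]

ReLU applied element-wise: max(0,-3)=0, max(0,-1)=0, max(0,4)=4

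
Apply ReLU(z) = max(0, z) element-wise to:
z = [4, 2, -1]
h = [4, 2, 0]

ReLU applied element-wise: max(0,4)=4, max(0,2)=2, max(0,-1)=0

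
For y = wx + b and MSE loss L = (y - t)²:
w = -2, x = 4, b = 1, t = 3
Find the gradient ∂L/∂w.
∂L/∂w = -80

y = wx + b = (-2)(4) + 1 = -7
∂L/∂y = 2(y - t) = 2(-7 - 3) = -20
∂y/∂w = x = 4
∂L/∂w = ∂L/∂y · ∂y/∂w = -20 × 4 = -80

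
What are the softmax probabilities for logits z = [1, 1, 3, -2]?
p = [0.1059, 0.1059, 0.7828, 0.0053]

exp(z) = [2.718, 2.718, 20.09, 0.1353]
Sum = 25.66
p = [0.1059, 0.1059, 0.7828, 0.0053]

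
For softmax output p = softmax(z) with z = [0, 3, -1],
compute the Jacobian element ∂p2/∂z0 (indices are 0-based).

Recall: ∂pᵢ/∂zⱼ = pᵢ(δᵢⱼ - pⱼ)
∂p2/∂z0 = -0.0007993

p = softmax(z) = [0.04661, 0.9362, 0.01715]
p2 = 0.01715, p0 = 0.04661

∂p2/∂z0 = -p2 × p0 = -0.01715 × 0.04661 = -0.0007993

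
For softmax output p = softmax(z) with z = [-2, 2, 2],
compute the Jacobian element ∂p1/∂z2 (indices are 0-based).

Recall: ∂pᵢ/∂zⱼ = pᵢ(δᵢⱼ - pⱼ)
∂p1/∂z2 = -0.2455

p = softmax(z) = [0.009075, 0.4955, 0.4955]
p1 = 0.4955, p2 = 0.4955

∂p1/∂z2 = -p1 × p2 = -0.4955 × 0.4955 = -0.2455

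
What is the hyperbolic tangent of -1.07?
-0.7895

tanh(-1.07) = (e^(-1.07) - e^(1.07))/(e^(-1.07) + e^(1.07)) = -0.7895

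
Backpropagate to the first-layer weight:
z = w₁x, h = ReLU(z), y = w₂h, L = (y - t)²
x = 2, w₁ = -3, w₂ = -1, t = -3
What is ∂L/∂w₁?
∂L/∂w₁ = 0

Forward pass:
z = w₁x = -3×2 = -6
h = ReLU(-6) = 0
y = w₂h = -1×0 = 0

Backward pass:
∂L/∂y = 2(y - t) = 2(0 - -3) = 6
∂y/∂h = w₂ = -1
∂h/∂z = 0 (ReLU derivative)
∂z/∂w₁ = x = 2

∂L/∂w₁ = 6 × -1 × 0 × 2 = 0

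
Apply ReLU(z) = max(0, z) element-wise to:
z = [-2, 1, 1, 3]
h = [0, 1, 1, 3]

ReLU applied element-wise: max(0,-2)=0, max(0,1)=1, max(0,1)=1, max(0,3)=3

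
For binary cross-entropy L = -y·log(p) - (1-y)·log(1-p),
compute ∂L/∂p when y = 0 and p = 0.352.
∂L/∂p = 1.543

∂L/∂p = -y/p + (1-y)/(1-p) = 0 + 1/0.648 = 1.543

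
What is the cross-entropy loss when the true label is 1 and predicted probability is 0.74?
L = 0.3011

L = -1·log(0.74) - 0·log(0.26) = -log(0.74) = 0.3011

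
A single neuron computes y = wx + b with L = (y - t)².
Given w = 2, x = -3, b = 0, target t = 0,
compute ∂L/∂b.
∂L/∂b = -12

y = wx + b = (2)(-3) + 0 = -6
∂L/∂y = 2(y - t) = 2(-6 - 0) = -12
∂y/∂b = 1
∂L/∂b = ∂L/∂y · ∂y/∂b = -12 × 1 = -12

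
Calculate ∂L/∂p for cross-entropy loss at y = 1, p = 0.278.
∂L/∂p = -3.597

∂L/∂p = -y/p + (1-y)/(1-p) = -1/0.278 + 0 = -3.597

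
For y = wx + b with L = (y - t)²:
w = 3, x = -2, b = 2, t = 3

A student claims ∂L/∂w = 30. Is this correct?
Incorrect

y = (3)(-2) + 2 = -4
∂L/∂y = 2(y - t) = 2(-4 - 3) = -14
∂y/∂w = x = -2
∂L/∂w = -14 × -2 = 28

Claimed value: 30
Incorrect: The correct gradient is 28.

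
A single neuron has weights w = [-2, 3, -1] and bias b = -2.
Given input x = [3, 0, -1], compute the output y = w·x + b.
y = -7

y = (-2)(3) + (3)(0) + (-1)(-1) + -2 = -7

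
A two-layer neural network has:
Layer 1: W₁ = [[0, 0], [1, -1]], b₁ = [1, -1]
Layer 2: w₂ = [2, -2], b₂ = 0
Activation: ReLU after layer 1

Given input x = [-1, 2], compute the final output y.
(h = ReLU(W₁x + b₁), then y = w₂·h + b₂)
y = 2

Layer 1 pre-activation: z₁ = [1, -4]
After ReLU: h = [1, 0]
Layer 2 output: y = 2×1 + -2×0 + 0 = 2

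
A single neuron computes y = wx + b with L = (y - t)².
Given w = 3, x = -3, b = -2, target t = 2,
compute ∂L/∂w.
∂L/∂w = 78

y = wx + b = (3)(-3) + -2 = -11
∂L/∂y = 2(y - t) = 2(-11 - 2) = -26
∂y/∂w = x = -3
∂L/∂w = ∂L/∂y · ∂y/∂w = -26 × -3 = 78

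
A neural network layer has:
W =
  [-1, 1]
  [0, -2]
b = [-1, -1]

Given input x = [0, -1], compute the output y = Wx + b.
y = [-2, 1]

Wx = [-1×0 + 1×-1, 0×0 + -2×-1]
   = [-1, 2]
y = Wx + b = [-1 + -1, 2 + -1] = [-2, 1]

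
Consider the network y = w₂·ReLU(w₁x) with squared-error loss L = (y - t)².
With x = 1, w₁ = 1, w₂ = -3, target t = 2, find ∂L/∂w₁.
∂L/∂w₁ = 30

Forward pass:
z = w₁x = 1×1 = 1
h = ReLU(1) = 1
y = w₂h = -3×1 = -3

Backward pass:
∂L/∂y = 2(y - t) = 2(-3 - 2) = -10
∂y/∂h = w₂ = -3
∂h/∂z = 1 (ReLU derivative)
∂z/∂w₁ = x = 1

∂L/∂w₁ = -10 × -3 × 1 × 1 = 30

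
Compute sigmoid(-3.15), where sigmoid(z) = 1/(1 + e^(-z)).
0.04109

sigmoid(-3.15) = 1/(1 + e^(3.15)) = 1/(1 + 23.34) = 0.04109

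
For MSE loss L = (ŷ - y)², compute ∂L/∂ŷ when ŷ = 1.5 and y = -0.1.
∂L/∂ŷ = 3.2

∂L/∂ŷ = 2(ŷ - y) = 2(1.5 - -0.1) = 2(1.6) = 3.2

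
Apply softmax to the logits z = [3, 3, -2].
p = [0.4983, 0.4983, 0.0034]

exp(z) = [20.09, 20.09, 0.1353]
Sum = 40.31
p = [0.4983, 0.4983, 0.0034]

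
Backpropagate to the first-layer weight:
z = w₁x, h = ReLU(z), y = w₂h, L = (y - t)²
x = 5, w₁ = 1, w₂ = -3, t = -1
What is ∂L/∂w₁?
∂L/∂w₁ = 420

Forward pass:
z = w₁x = 1×5 = 5
h = ReLU(5) = 5
y = w₂h = -3×5 = -15

Backward pass:
∂L/∂y = 2(y - t) = 2(-15 - -1) = -28
∂y/∂h = w₂ = -3
∂h/∂z = 1 (ReLU derivative)
∂z/∂w₁ = x = 5

∂L/∂w₁ = -28 × -3 × 1 × 5 = 420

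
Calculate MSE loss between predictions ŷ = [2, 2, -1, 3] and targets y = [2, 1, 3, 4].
MSE = 4.5

MSE = (1/4)((2-2)² + (2-1)² + (-1-3)² + (3-4)²) = (1/4)(0 + 1 + 16 + 1) = 4.5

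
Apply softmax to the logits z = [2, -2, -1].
p = [0.9362, 0.0171, 0.0466]

exp(z) = [7.389, 0.1353, 0.3679]
Sum = 7.892
p = [0.9362, 0.0171, 0.0466]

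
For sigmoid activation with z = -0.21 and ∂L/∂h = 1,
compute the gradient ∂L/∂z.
∂L/∂z = 0.2473

σ(-0.21) = 0.4477
σ'(-0.21) = σ(-0.21)(1 - σ(-0.21)) = 0.4477 × 0.5523 = 0.2473
∂L/∂z = ∂L/∂h · σ'(z) = 1 × 0.2473 = 0.2473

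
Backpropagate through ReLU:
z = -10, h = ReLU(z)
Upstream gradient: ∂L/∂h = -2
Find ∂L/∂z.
∂L/∂z = 0

h = ReLU(-10) = 0
Since z < 0: ∂h/∂z = 0
∂L/∂z = ∂L/∂h · ∂h/∂z = -2 × 0 = 0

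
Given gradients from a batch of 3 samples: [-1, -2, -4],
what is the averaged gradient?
Average gradient = -2.333

Average = (1/3)(-1 + -2 + -4) = -7/3 = -2.333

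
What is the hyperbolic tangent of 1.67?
0.9316

tanh(1.67) = (e^(1.67) - e^(-1.67))/(e^(1.67) + e^(-1.67)) = 0.9316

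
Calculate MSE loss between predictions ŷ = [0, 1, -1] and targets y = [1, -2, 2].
MSE = 6.333

MSE = (1/3)((0-1)² + (1--2)² + (-1-2)²) = (1/3)(1 + 9 + 9) = 6.333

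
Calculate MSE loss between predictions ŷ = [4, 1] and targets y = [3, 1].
MSE = 0.5

MSE = (1/2)((4-3)² + (1-1)²) = (1/2)(1 + 0) = 0.5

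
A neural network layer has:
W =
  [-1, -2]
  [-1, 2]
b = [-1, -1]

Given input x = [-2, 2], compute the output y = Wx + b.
y = [-3, 5]

Wx = [-1×-2 + -2×2, -1×-2 + 2×2]
   = [-2, 6]
y = Wx + b = [-2 + -1, 6 + -1] = [-3, 5]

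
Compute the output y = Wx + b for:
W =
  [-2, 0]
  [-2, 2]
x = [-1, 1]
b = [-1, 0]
y = [1, 4]

Wx = [-2×-1 + 0×1, -2×-1 + 2×1]
   = [2, 4]
y = Wx + b = [2 + -1, 4 + 0] = [1, 4]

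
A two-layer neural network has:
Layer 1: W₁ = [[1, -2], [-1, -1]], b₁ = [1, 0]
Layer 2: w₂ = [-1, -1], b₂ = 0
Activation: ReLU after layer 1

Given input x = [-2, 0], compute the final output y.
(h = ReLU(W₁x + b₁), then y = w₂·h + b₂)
y = -2

Layer 1 pre-activation: z₁ = [-1, 2]
After ReLU: h = [0, 2]
Layer 2 output: y = -1×0 + -1×2 + 0 = -2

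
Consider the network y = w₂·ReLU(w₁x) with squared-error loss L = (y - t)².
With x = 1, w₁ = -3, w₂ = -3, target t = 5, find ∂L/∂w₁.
∂L/∂w₁ = 0

Forward pass:
z = w₁x = -3×1 = -3
h = ReLU(-3) = 0
y = w₂h = -3×0 = 0

Backward pass:
∂L/∂y = 2(y - t) = 2(0 - 5) = -10
∂y/∂h = w₂ = -3
∂h/∂z = 0 (ReLU derivative)
∂z/∂w₁ = x = 1

∂L/∂w₁ = -10 × -3 × 0 × 1 = 0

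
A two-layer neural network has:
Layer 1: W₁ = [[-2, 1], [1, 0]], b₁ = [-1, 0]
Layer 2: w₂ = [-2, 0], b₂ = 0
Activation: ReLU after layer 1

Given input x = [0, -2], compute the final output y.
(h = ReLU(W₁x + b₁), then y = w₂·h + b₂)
y = 0

Layer 1 pre-activation: z₁ = [-3, 0]
After ReLU: h = [0, 0]
Layer 2 output: y = -2×0 + 0×0 + 0 = 0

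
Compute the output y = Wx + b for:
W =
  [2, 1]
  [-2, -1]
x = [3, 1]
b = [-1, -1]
y = [6, -8]

Wx = [2×3 + 1×1, -2×3 + -1×1]
   = [7, -7]
y = Wx + b = [7 + -1, -7 + -1] = [6, -8]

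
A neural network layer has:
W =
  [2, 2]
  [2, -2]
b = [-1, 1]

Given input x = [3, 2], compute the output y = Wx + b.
y = [9, 3]

Wx = [2×3 + 2×2, 2×3 + -2×2]
   = [10, 2]
y = Wx + b = [10 + -1, 2 + 1] = [9, 3]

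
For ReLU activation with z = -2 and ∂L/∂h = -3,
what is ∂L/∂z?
∂L/∂z = 0

h = ReLU(-2) = 0
Since z < 0: ∂h/∂z = 0
∂L/∂z = ∂L/∂h · ∂h/∂z = -3 × 0 = 0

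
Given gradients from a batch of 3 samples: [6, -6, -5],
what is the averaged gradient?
Average gradient = -1.667

Average = (1/3)(6 + -6 + -5) = -5/3 = -1.667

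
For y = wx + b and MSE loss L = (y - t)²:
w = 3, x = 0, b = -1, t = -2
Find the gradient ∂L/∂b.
∂L/∂b = 2

y = wx + b = (3)(0) + -1 = -1
∂L/∂y = 2(y - t) = 2(-1 - -2) = 2
∂y/∂b = 1
∂L/∂b = ∂L/∂y · ∂y/∂b = 2 × 1 = 2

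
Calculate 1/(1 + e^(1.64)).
0.1625

sigmoid(-1.64) = 1/(1 + e^(1.64)) = 1/(1 + 5.155) = 0.1625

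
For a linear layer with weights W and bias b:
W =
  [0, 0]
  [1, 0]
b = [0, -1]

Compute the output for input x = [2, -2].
y = [0, 1]

Wx = [0×2 + 0×-2, 1×2 + 0×-2]
   = [0, 2]
y = Wx + b = [0 + 0, 2 + -1] = [0, 1]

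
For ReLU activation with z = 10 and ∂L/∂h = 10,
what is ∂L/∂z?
∂L/∂z = 10

h = ReLU(10) = 10
Since z > 0: ∂h/∂z = 1
∂L/∂z = ∂L/∂h · ∂h/∂z = 10 × 1 = 10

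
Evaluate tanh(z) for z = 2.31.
0.9805

tanh(2.31) = (e^(2.31) - e^(-2.31))/(e^(2.31) + e^(-2.31)) = 0.9805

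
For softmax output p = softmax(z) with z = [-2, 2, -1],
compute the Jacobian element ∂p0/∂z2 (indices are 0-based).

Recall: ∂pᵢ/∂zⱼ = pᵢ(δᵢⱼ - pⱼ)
∂p0/∂z2 = -0.0007993

p = softmax(z) = [0.01715, 0.9362, 0.04661]
p0 = 0.01715, p2 = 0.04661

∂p0/∂z2 = -p0 × p2 = -0.01715 × 0.04661 = -0.0007993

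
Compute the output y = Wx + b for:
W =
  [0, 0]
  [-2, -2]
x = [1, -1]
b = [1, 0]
y = [1, 0]

Wx = [0×1 + 0×-1, -2×1 + -2×-1]
   = [0, 0]
y = Wx + b = [0 + 1, 0 + 0] = [1, 0]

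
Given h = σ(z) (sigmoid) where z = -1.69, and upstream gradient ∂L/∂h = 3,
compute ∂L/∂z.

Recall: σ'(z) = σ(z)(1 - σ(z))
∂L/∂z = 0.3945

σ(-1.69) = 0.1558
σ'(-1.69) = σ(-1.69)(1 - σ(-1.69)) = 0.1558 × 0.8442 = 0.1315
∂L/∂z = ∂L/∂h · σ'(z) = 3 × 0.1315 = 0.3945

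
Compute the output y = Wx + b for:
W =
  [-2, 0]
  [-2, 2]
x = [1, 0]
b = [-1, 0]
y = [-3, -2]

Wx = [-2×1 + 0×0, -2×1 + 2×0]
   = [-2, -2]
y = Wx + b = [-2 + -1, -2 + 0] = [-3, -2]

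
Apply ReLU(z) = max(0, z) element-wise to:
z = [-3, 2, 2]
h = [0, 2, 2]

ReLU applied element-wise: max(0,-3)=0, max(0,2)=2, max(0,2)=2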